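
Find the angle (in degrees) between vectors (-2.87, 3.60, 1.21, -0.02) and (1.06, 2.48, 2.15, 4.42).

With u = (-2.87, 3.60, 1.21, -0.02), v = (1.06, 2.48, 2.15, 4.42):
u·v = (-2.87)·1.06 + 3.6·2.48 + 1.21·2.15 + (-0.02)·4.42 = (-3.0422) + 8.928 + 2.6015 + (-0.0884) = 8.3989.
|u| = √((-2.87)² + 3.6² + 1.21² + (-0.02)²) = √(8.2369 + 12.96 + 1.4641 + 0.0004) = √22.6614, |v| = √(1.06² + 2.48² + 2.15² + 4.42²) = √(1.1236 + 6.1504 + 4.6225 + 19.5364) = √31.4329.
cos θ = (u·v)/(|u||v|) = 8.3989/(√22.6614·√31.4329) ≈ 0.314693
θ = arccos(0.314693) ≈ 71.66°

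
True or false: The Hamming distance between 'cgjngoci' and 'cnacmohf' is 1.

Differing positions: 2, 3, 4, 5, 7, 8. Hamming distance = 6, so the claim that d_H = 1 is false.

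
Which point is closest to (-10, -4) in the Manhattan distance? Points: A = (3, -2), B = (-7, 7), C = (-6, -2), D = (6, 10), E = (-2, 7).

Distances: d(A) = 15, d(B) = 14, d(C) = 6, d(D) = 30, d(E) = 19. Nearest: C = (-6, -2) with distance 6.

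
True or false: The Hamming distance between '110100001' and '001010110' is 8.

Differing positions: 1, 2, 3, 4, 5, 7, 8, 9. Hamming distance = 8, so the claim is true.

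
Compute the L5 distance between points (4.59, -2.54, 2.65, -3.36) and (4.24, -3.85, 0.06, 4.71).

(Σ|x_i - y_i|^5)^(1/5) = (|4.59 - 4.24|^5 + |-2.54 - (-3.85)|^5 + |2.65 - 0.06|^5 + |-3.36 - 4.71|^5)^(1/5)
= (0.35^5 + 1.31^5 + 2.59^5 + 8.07^5)^(1/5) ≈ (0.0053 + 3.8579 + 116.5464 + 34226.9085)^(1/5) = (34347.3181)^(1/5) ≈ 8.0757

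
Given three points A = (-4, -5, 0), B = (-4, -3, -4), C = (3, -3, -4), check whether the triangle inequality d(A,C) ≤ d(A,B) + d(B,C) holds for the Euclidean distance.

d(A,B) = √(0² + 2² + 4²) = √20 ≈ 4.4721, d(B,C) = √(7² + 0² + 0²) = √49 = 7, d(A,C) = √(7² + 2² + 4²) = √69 ≈ 8.3066.
d(A,C) ≈ 8.3066 ≤ 4.4721 + 7 = 11.4721. Triangle inequality is satisfied.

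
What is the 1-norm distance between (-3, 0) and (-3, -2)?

Σ|x_i - y_i| = |-3 - (-3)| + |0 - (-2)| = 0 + 2 = 2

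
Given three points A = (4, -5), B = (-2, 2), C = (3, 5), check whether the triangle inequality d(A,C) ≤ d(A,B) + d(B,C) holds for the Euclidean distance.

d(A,B) = √(6² + 7²) = √85 ≈ 9.2195, d(B,C) = √(5² + 3²) = √34 ≈ 5.831, d(A,C) = √(1² + 10²) = √101 ≈ 10.0499.
d(A,C) ≈ 10.0499 ≤ 9.2195 + 5.831 = 15.0505. Triangle inequality is satisfied.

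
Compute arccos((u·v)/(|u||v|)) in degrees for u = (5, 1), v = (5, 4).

With u = (5, 1), v = (5, 4):
u·v = 5·5 + 1·4 = 25 + 4 = 29.
|u| = √(5² + 1²) = √26, |v| = √(5² + 4²) = √41, so |u||v| = √(26·41) = √1066.
cos θ = (u·v)/(|u||v|) = 29/√1066 ≈ 0.888218
θ = arccos(0.888218) ≈ 27.35°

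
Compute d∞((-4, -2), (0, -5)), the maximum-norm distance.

max(|x_i - y_i|) = max(|-4 - 0|, |-2 - (-5)|) = max(4, 3) = 4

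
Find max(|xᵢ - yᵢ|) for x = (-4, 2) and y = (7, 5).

max(|x_i - y_i|) = max(|-4 - 7|, |2 - 5|) = max(11, 3) = 11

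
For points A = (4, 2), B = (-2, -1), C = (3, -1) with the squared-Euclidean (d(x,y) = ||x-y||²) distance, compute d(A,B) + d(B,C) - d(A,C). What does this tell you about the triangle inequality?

d(A,B) = 6² + 3² = 45, d(B,C) = 5² + 0² = 25, d(A,C) = 1² + 3² = 10.
d(A,B) + d(B,C) - d(A,C) = 45 + 25 - 10 = 70 - 10 = 60. This is ≥ 0, so the triangle inequality holds for these points.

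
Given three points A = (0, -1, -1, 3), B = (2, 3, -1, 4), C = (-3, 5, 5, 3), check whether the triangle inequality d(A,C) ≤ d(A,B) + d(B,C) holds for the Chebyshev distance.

d(A,B) = max(2, 4, 0, 1) = 4, d(B,C) = max(5, 2, 6, 1) = 6, d(A,C) = max(3, 6, 6, 0) = 6.
d(A,C) = 6 ≤ 4 + 6 = 10. Triangle inequality is satisfied.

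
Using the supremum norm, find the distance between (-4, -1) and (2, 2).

max(|x_i - y_i|) = max(|-4 - 2|, |-1 - 2|) = max(6, 3) = 6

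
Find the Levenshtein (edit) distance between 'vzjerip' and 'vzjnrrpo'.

Let D[i][j] be the edit distance between the first i characters of 'vzjerip' and the first j characters of 'vzjnrrpo', with D[i][0] = i, D[0][j] = j, and D[i][j] = D[i-1][j-1] if the characters match, else 1 + min(D[i-1][j], D[i][j-1], D[i-1][j-1]). Filling the table (rows: prefixes of 'vzjerip', columns: prefixes of 'vzjnrrpo'):
     ε  v  z  j  n  r  r  p  o
  ε  0  1  2  3  4  5  6  7  8
  v  1  0  1  2  3  4  5  6  7
  z  2  1  0  1  2  3  4  5  6
  j  3  2  1  0  1  2  3  4  5
  e  4  3  2  1  1  2  3  4  5
  r  5  4  3  2  2  1  2  3  4
  i  6  5  4  3  3  2  2  3  4
  p  7  6  5  4  4  3  3  2  3
The bottom-right entry gives D[7][8] = 3, so no sequence of fewer than 3 edits works. Backtracking through the table gives one optimal edit sequence (3 edits):
  vzjerip → vzjnrip (sub e→n @4)
  vzjnrip → vzjnrrp (sub i→r @6)
  vzjnrrp → vzjnrrpo (ins o @8)
Edit distance = 3.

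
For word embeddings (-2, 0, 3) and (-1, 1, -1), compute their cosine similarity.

With u = (-2, 0, 3), v = (-1, 1, -1):
u·v = (-2)·(-1) + 0·1 + 3·(-1) = 2 + 0 + (-3) = -1.
|u| = √((-2)² + 0² + 3²) = √13, |v| = √((-1)² + 1² + (-1)²) = √3, so |u||v| = √(13·3) = √39.
cos θ = (u·v)/(|u||v|) = -1/√39 ≈ -0.1601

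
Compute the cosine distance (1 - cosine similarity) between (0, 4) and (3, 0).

With u = (0, 4), v = (3, 0):
u·v = 0·3 + 4·0 = 0 + 0 = 0.
|u| = √(0² + 4²) = √16, |v| = √(3² + 0²) = √9, so |u||v| = √(16·9) = √144 = 12.
cos θ = (u·v)/(|u||v|) = 0/12 = 0
Cosine distance = 1 - cos θ = 1 - 0 = 1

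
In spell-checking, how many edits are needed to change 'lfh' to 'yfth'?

Let D[i][j] be the edit distance between the first i characters of 'lfh' and the first j characters of 'yfth', with D[i][0] = i, D[0][j] = j, and D[i][j] = D[i-1][j-1] if the characters match, else 1 + min(D[i-1][j], D[i][j-1], D[i-1][j-1]). Filling the table (rows: prefixes of 'lfh', columns: prefixes of 'yfth'):
     ε  y  f  t  h
  ε  0  1  2  3  4
  l  1  1  2  3  4
  f  2  2  1  2  3
  h  3  3  2  2  2
The bottom-right entry gives D[3][4] = 2, so no sequence of fewer than 2 edits works. Backtracking through the table gives one optimal edit sequence (2 edits):
  lfh → yfh (sub l→y @1)
  yfh → yfth (ins t @3)
Edit distance = 2.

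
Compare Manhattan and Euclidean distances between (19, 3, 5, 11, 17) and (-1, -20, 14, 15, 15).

L1 = |19 - (-1)| + |3 - (-20)| + |5 - 14| + |11 - 15| + |17 - 15| = 20 + 23 + 9 + 4 + 2 = 58
L2 = √(20² + 23² + 9² + 4² + 2²) = √1030 ≈ 32.0936
L1 ≥ L2 always (equality iff movement is along one axis); L1 > L2 here.
Ratio L1/L2 = 58/√1030 ≈ 1.8072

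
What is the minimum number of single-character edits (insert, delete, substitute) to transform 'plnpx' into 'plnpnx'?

Let D[i][j] be the edit distance between the first i characters of 'plnpx' and the first j characters of 'plnpnx', with D[i][0] = i, D[0][j] = j, and D[i][j] = D[i-1][j-1] if the characters match, else 1 + min(D[i-1][j], D[i][j-1], D[i-1][j-1]). Filling the table (rows: prefixes of 'plnpx', columns: prefixes of 'plnpnx'):
     ε  p  l  n  p  n  x
  ε  0  1  2  3  4  5  6
  p  1  0  1  2  3  4  5
  l  2  1  0  1  2  3  4
  n  3  2  1  0  1  2  3
  p  4  3  2  1  0  1  2
  x  5  4  3  2  1  1  1
The bottom-right entry gives D[5][6] = 1, so no sequence of fewer than 1 edit works. Backtracking through the table gives one optimal edit sequence (1 edit):
  plnpx → plnpnx (ins n @5)
Edit distance = 1.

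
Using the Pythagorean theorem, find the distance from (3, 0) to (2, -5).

√(Σ(x_i - y_i)²) = √((3 - 2)² + (0 - (-5))²)
= √(1² + 5²) = √(1 + 25) = √26 ≈ 5.099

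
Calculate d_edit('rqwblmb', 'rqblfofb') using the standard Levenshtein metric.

Let D[i][j] be the edit distance between the first i characters of 'rqwblmb' and the first j characters of 'rqblfofb', with D[i][0] = i, D[0][j] = j, and D[i][j] = D[i-1][j-1] if the characters match, else 1 + min(D[i-1][j], D[i][j-1], D[i-1][j-1]). Filling the table (rows: prefixes of 'rqwblmb', columns: prefixes of 'rqblfofb'):
     ε  r  q  b  l  f  o  f  b
  ε  0  1  2  3  4  5  6  7  8
  r  1  0  1  2  3  4  5  6  7
  q  2  1  0  1  2  3  4  5  6
  w  3  2  1  1  2  3  4  5  6
  b  4  3  2  1  2  3  4  5  5
  l  5  4  3  2  1  2  3  4  5
  m  6  5  4  3  2  2  3  4  5
  b  7  6  5  4  3  3  3  4  4
The bottom-right entry gives D[7][8] = 4, so no sequence of fewer than 4 edits works. Backtracking through the table gives one optimal edit sequence (4 edits):
  rqwblmb → rqblmb (del w @3)
  rqblmb → rqblfmb (ins f @5)
  rqblfmb → rqblfomb (ins o @6)
  rqblfomb → rqblfofb (sub m→f @7)
Edit distance = 4.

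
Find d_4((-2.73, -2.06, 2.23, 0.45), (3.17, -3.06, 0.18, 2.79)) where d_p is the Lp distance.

(Σ|x_i - y_i|^4)^(1/4) = (|-2.73 - 3.17|^4 + |-2.06 - (-3.06)|^4 + |2.23 - 0.18|^4 + |0.45 - 2.79|^4)^(1/4)
= (5.9^4 + 1^4 + 2.05^4 + 2.34^4)^(1/4) ≈ (1211.7361 + 1 + 17.661 + 29.9822)^(1/4) = (1260.3793)^(1/4) ≈ 5.9583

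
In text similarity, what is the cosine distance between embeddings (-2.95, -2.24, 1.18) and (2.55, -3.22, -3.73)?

With u = (-2.95, -2.24, 1.18), v = (2.55, -3.22, -3.73):
u·v = (-2.95)·2.55 + (-2.24)·(-3.22) + 1.18·(-3.73) = (-7.5225) + 7.2128 + (-4.4014) = -4.7111.
|u| = √((-2.95)² + (-2.24)² + 1.18²) = √(8.7025 + 5.0176 + 1.3924) = √15.1125, |v| = √(2.55² + (-3.22)² + (-3.73)²) = √(6.5025 + 10.3684 + 13.9129) = √30.7838.
cos θ = (u·v)/(|u||v|) = -4.7111/(√15.1125·√30.7838) ≈ -0.2184
Cosine distance = 1 - cos θ ≈ 1 - (-0.2184) = 1.2184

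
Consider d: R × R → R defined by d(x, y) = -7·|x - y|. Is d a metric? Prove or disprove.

No. With c = -7 < 0, d fails non-negativity: d(5, 13) = -7·|5 - 13| = -7·8 = -56 < 0.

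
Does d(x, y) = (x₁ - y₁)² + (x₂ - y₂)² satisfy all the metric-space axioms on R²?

No. The squared Euclidean distance fails the triangle inequality. Counterexample: x = (0, 0), y = (1, 3), z = (2, 6). d(x,z) = 2² + 6² = 40, but d(x,y) + d(y,z) = (1² + 3²) + (1² + 3²) = 10 + 10 = 20. Since 40 > 20, the triangle inequality is violated. (Note: √d, the ordinary Euclidean distance, IS a metric.)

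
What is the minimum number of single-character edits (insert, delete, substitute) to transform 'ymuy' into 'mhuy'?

Let D[i][j] be the edit distance between the first i characters of 'ymuy' and the first j characters of 'mhuy', with D[i][0] = i, D[0][j] = j, and D[i][j] = D[i-1][j-1] if the characters match, else 1 + min(D[i-1][j], D[i][j-1], D[i-1][j-1]). Filling the table (rows: prefixes of 'ymuy', columns: prefixes of 'mhuy'):
     ε  m  h  u  y
  ε  0  1  2  3  4
  y  1  1  2  3  3
  m  2  1  2  3  4
  u  3  2  2  2  3
  y  4  3  3  3  2
The bottom-right entry gives D[4][4] = 2, so no sequence of fewer than 2 edits works. Backtracking through the table gives one optimal edit sequence (2 edits):
  ymuy → mmuy (sub y→m @1)
  mmuy → mhuy (sub m→h @2)
Edit distance = 2.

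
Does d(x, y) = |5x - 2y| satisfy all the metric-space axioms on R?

No. d fails symmetry: d(9, 4) = |5·9 - 2·4| = |37| = 37, but d(4, 9) = |5·4 - 2·9| = |2| = 2. Since 37 ≠ 2, d(x,y) ≠ d(y,x) in general.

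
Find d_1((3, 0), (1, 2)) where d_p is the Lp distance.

Σ|x_i - y_i| = |3 - 1| + |0 - 2| = 2 + 2 = 4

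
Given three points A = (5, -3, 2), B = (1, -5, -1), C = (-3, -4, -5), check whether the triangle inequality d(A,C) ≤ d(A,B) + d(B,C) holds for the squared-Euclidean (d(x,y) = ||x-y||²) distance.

d(A,B) = 4² + 2² + 3² = 29, d(B,C) = 4² + 1² + 4² = 33, d(A,C) = 8² + 1² + 7² = 114.
d(A,C) = 114 > 29 + 33 = 62. Triangle inequality is VIOLATED. (Squared-Euclidean is not a metric — this is a counterexample.)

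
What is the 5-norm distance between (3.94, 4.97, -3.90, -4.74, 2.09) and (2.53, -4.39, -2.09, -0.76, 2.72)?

(Σ|x_i - y_i|^5)^(1/5) = (|3.94 - 2.53|^5 + |4.97 - (-4.39)|^5 + |-3.9 - (-2.09)|^5 + |-4.74 - (-0.76)|^5 + |2.09 - 2.72|^5)^(1/5)
= (1.41^5 + 9.36^5 + 1.81^5 + 3.98^5 + 0.63^5)^(1/5) ≈ (5.5731 + 71842.1372 + 19.4264 + 998.6547 + 0.0992)^(1/5) = (72865.8906)^(1/5) ≈ 9.3865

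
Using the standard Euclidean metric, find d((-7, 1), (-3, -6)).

√(Σ(x_i - y_i)²) = √((-7 - (-3))² + (1 - (-6))²)
= √((-4)² + 7²) = √(16 + 49) = √65 ≈ 8.0623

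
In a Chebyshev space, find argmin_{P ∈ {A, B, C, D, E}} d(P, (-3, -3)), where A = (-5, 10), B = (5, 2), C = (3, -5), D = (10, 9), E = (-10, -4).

Distances: d(A) = 13, d(B) = 8, d(C) = 6, d(D) = 13, d(E) = 7. Nearest: C = (3, -5) with distance 6.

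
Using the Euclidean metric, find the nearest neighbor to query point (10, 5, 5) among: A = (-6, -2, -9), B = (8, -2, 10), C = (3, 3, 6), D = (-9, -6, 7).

Distances: d(A) ≈ 22.383, d(B) ≈ 8.8318, d(C) ≈ 7.3485, d(D) ≈ 22.0454. Nearest: C = (3, 3, 6) with distance 7.3485.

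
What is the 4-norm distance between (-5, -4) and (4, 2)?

(Σ|x_i - y_i|^4)^(1/4) = (|-5 - 4|^4 + |-4 - 2|^4)^(1/4)
= (9^4 + 6^4)^(1/4) = (6561 + 1296)^(1/4) = (7857)^(1/4) ≈ 9.4149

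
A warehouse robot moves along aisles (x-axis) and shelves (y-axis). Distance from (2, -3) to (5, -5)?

Σ|x_i - y_i| = |2 - 5| + |-3 - (-5)| = 3 + 2 = 5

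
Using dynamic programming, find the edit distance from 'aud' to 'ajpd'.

Let D[i][j] be the edit distance between the first i characters of 'aud' and the first j characters of 'ajpd', with D[i][0] = i, D[0][j] = j, and D[i][j] = D[i-1][j-1] if the characters match, else 1 + min(D[i-1][j], D[i][j-1], D[i-1][j-1]). Filling the table (rows: prefixes of 'aud', columns: prefixes of 'ajpd'):
     ε  a  j  p  d
  ε  0  1  2  3  4
  a  1  0  1  2  3
  u  2  1  1  2  3
  d  3  2  2  2  2
The bottom-right entry gives D[3][4] = 2, so no sequence of fewer than 2 edits works. Backtracking through the table gives one optimal edit sequence (2 edits):
  aud → ajud (ins j @2)
  ajud → ajpd (sub u→p @3)
Edit distance = 2.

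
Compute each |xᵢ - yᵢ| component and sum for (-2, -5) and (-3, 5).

Σ|x_i - y_i| = |-2 - (-3)| + |-5 - 5| = 1 + 10 = 11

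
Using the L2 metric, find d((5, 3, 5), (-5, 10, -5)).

√(Σ(x_i - y_i)²) = √((5 - (-5))² + (3 - 10)² + (5 - (-5))²)
= √(10² + (-7)² + 10²) = √(100 + 49 + 100) = √249 ≈ 15.7797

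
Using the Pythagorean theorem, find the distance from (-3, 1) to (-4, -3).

√(Σ(x_i - y_i)²) = √((-3 - (-4))² + (1 - (-3))²)
= √(1² + 4²) = √(1 + 16) = √17 ≈ 4.1231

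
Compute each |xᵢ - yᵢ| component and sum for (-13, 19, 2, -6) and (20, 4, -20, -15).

Σ|x_i - y_i| = |-13 - 20| + |19 - 4| + |2 - (-20)| + |-6 - (-15)| = 33 + 15 + 22 + 9 = 79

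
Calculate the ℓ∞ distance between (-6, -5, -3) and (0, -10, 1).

max(|x_i - y_i|) = max(|-6 - 0|, |-5 - (-10)|, |-3 - 1|) = max(6, 5, 4) = 6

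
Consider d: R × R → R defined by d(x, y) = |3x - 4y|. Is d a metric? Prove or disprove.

No. d fails symmetry: d(4, 7) = |3·4 - 4·7| = |-16| = 16, but d(7, 4) = |3·7 - 4·4| = |5| = 5. Since 16 ≠ 5, d(x,y) ≠ d(y,x) in general.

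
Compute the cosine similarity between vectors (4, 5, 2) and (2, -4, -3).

With u = (4, 5, 2), v = (2, -4, -3):
u·v = 4·2 + 5·(-4) + 2·(-3) = 8 + (-20) + (-6) = -18.
|u| = √(4² + 5² + 2²) = √45, |v| = √(2² + (-4)² + (-3)²) = √29, so |u||v| = √(45·29) = √1305.
cos θ = (u·v)/(|u||v|) = -18/√1305 ≈ -0.4983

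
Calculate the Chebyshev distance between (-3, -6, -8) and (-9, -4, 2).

max(|x_i - y_i|) = max(|-3 - (-9)|, |-6 - (-4)|, |-8 - 2|) = max(6, 2, 10) = 10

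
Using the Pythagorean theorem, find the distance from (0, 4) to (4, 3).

√(Σ(x_i - y_i)²) = √((0 - 4)² + (4 - 3)²)
= √((-4)² + 1²) = √(16 + 1) = √17 ≈ 4.1231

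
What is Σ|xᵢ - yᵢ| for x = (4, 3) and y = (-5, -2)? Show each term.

Σ|x_i - y_i| = |4 - (-5)| + |3 - (-2)| = 9 + 5 = 14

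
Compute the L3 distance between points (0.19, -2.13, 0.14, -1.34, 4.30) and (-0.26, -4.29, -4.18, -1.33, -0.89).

(Σ|x_i - y_i|^3)^(1/3) = (|0.19 - (-0.26)|^3 + |-2.13 - (-4.29)|^3 + |0.14 - (-4.18)|^3 + |-1.34 - (-1.33)|^3 + |4.3 - (-0.89)|^3)^(1/3)
= (0.45^3 + 2.16^3 + 4.32^3 + 0.01^3 + 5.19^3)^(1/3) ≈ (0.0911 + 10.0777 + 80.6216 + 0 + 139.7984)^(1/3) = (230.5888)^(1/3) ≈ 6.1321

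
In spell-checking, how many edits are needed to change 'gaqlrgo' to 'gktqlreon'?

Let D[i][j] be the edit distance between the first i characters of 'gaqlrgo' and the first j characters of 'gktqlreon', with D[i][0] = i, D[0][j] = j, and D[i][j] = D[i-1][j-1] if the characters match, else 1 + min(D[i-1][j], D[i][j-1], D[i-1][j-1]). Filling the table (rows: prefixes of 'gaqlrgo', columns: prefixes of 'gktqlreon'):
     ε  g  k  t  q  l  r  e  o  n
  ε  0  1  2  3  4  5  6  7  8  9
  g  1  0  1  2  3  4  5  6  7  8
  a  2  1  1  2  3  4  5  6  7  8
  q  3  2  2  2  2  3  4  5  6  7
  l  4  3  3  3  3  2  3  4  5  6
  r  5  4  4  4  4  3  2  3  4  5
  g  6  5  5  5  5  4  3  3  4  5
  o  7  6  6  6  6  5  4  4  3  4
The bottom-right entry gives D[7][9] = 4, so no sequence of fewer than 4 edits works. Backtracking through the table gives one optimal edit sequence (4 edits):
  gaqlrgo → gkaqlrgo (ins k @2)
  gkaqlrgo → gktqlrgo (sub a→t @3)
  gktqlrgo → gktqlreo (sub g→e @7)
  gktqlreo → gktqlreon (ins n @9)
Edit distance = 4.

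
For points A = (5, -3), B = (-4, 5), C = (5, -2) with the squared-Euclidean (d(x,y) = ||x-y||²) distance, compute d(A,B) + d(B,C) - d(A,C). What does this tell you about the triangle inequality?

d(A,B) = 9² + 8² = 145, d(B,C) = 9² + 7² = 130, d(A,C) = 0² + 1² = 1.
d(A,B) + d(B,C) - d(A,C) = 145 + 130 - 1 = 275 - 1 = 274. This is ≥ 0, so the triangle inequality holds for these points.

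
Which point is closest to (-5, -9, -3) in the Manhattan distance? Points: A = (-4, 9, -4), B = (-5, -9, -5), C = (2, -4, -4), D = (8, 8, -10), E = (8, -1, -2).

Distances: d(A) = 20, d(B) = 2, d(C) = 13, d(D) = 37, d(E) = 22. Nearest: B = (-5, -9, -5) with distance 2.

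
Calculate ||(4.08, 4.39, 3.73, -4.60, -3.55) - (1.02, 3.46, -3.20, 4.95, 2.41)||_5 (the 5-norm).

(Σ|x_i - y_i|^5)^(1/5) = (|4.08 - 1.02|^5 + |4.39 - 3.46|^5 + |3.73 - (-3.2)|^5 + |-4.6 - 4.95|^5 + |-3.55 - 2.41|^5)^(1/5)
= (3.06^5 + 0.93^5 + 6.93^5 + 9.55^5 + 5.96^5)^(1/5) ≈ (268.2916 + 0.6957 + 15983.2898 + 79435.9069 + 7520.233)^(1/5) = (103208.417)^(1/5) ≈ 10.0634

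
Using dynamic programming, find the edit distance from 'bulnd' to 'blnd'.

Let D[i][j] be the edit distance between the first i characters of 'bulnd' and the first j characters of 'blnd', with D[i][0] = i, D[0][j] = j, and D[i][j] = D[i-1][j-1] if the characters match, else 1 + min(D[i-1][j], D[i][j-1], D[i-1][j-1]). Filling the table (rows: prefixes of 'bulnd', columns: prefixes of 'blnd'):
     ε  b  l  n  d
  ε  0  1  2  3  4
  b  1  0  1  2  3
  u  2  1  1  2  3
  l  3  2  1  2  3
  n  4  3  2  1  2
  d  5  4  3  2  1
The bottom-right entry gives D[5][4] = 1, so no sequence of fewer than 1 edit works. Backtracking through the table gives one optimal edit sequence (1 edit):
  bulnd → blnd (del u @2)
Edit distance = 1.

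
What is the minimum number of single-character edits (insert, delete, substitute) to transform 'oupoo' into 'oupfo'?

Let D[i][j] be the edit distance between the first i characters of 'oupoo' and the first j characters of 'oupfo', with D[i][0] = i, D[0][j] = j, and D[i][j] = D[i-1][j-1] if the characters match, else 1 + min(D[i-1][j], D[i][j-1], D[i-1][j-1]). Filling the table (rows: prefixes of 'oupoo', columns: prefixes of 'oupfo'):
     ε  o  u  p  f  o
  ε  0  1  2  3  4  5
  o  1  0  1  2  3  4
  u  2  1  0  1  2  3
  p  3  2  1  0  1  2
  o  4  3  2  1  1  1
  o  5  4  3  2  2  1
The bottom-right entry gives D[5][5] = 1, so no sequence of fewer than 1 edit works. Backtracking through the table gives one optimal edit sequence (1 edit):
  oupoo → oupfo (sub o→f @4)
Edit distance = 1.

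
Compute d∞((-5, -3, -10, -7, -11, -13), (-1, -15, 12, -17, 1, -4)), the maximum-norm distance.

max(|x_i - y_i|) = max(|-5 - (-1)|, |-3 - (-15)|, |-10 - 12|, |-7 - (-17)|, |-11 - 1|, |-13 - (-4)|) = max(4, 12, 22, 10, 12, 9) = 22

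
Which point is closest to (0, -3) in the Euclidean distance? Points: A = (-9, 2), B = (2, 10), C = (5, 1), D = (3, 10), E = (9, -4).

Distances: d(A) ≈ 10.2956, d(B) ≈ 13.1529, d(C) ≈ 6.4031, d(D) ≈ 13.3417, d(E) ≈ 9.0554. Nearest: C = (5, 1) with distance 6.4031.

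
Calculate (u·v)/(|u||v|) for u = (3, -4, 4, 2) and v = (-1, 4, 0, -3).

With u = (3, -4, 4, 2), v = (-1, 4, 0, -3):
u·v = 3·(-1) + (-4)·4 + 4·0 + 2·(-3) = (-3) + (-16) + 0 + (-6) = -25.
|u| = √(3² + (-4)² + 4² + 2²) = √45, |v| = √((-1)² + 4² + 0² + (-3)²) = √26, so |u||v| = √(45·26) = √1170.
cos θ = (u·v)/(|u||v|) = -25/√1170 ≈ -0.7309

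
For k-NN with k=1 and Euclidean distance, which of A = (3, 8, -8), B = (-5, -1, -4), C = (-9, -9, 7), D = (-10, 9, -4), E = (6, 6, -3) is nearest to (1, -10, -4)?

Distances: d(A) ≈ 18.5472, d(B) ≈ 10.8167, d(C) ≈ 14.8997, d(D) ≈ 21.9545, d(E) ≈ 16.7929. Nearest: B = (-5, -1, -4) with distance 10.8167.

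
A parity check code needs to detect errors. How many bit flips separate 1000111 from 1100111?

Differing positions: 2. Hamming distance = 1.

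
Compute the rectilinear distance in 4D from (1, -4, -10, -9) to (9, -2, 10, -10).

Σ|x_i - y_i| = |1 - 9| + |-4 - (-2)| + |-10 - 10| + |-9 - (-10)| = 8 + 2 + 20 + 1 = 31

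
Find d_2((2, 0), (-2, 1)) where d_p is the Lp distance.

(Σ|x_i - y_i|^2)^(1/2) = (|2 - (-2)|^2 + |0 - 1|^2)^(1/2)
= (4^2 + 1^2)^(1/2) = (16 + 1)^(1/2) = (17)^(1/2) ≈ 4.1231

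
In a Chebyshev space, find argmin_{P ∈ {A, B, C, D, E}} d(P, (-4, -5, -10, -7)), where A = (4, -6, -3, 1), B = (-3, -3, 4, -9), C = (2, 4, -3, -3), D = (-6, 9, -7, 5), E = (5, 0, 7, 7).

Distances: d(A) = 8, d(B) = 14, d(C) = 9, d(D) = 14, d(E) = 17. Nearest: A = (4, -6, -3, 1) with distance 8.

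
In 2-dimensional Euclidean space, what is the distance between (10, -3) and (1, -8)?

√(Σ(x_i - y_i)²) = √((10 - 1)² + (-3 - (-8))²)
= √(9² + 5²) = √(81 + 25) = √106 ≈ 10.2956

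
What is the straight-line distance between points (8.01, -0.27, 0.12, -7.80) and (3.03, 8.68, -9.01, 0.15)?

√(Σ(x_i - y_i)²) = √((8.01 - 3.03)² + (-0.27 - 8.68)² + (0.12 - (-9.01))² + (-7.8 - 0.15)²)
= √(4.98² + (-8.95)² + 9.13² + (-7.95)²) = √(24.8004 + 80.1025 + 83.3569 + 63.2025) = √251.4623 ≈ 15.8576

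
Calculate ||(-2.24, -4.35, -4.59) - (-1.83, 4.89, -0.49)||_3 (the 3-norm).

(Σ|x_i - y_i|^3)^(1/3) = (|-2.24 - (-1.83)|^3 + |-4.35 - 4.89|^3 + |-4.59 - (-0.49)|^3)^(1/3)
= (0.41^3 + 9.24^3 + 4.1^3)^(1/3) ≈ (0.0689 + 788.889 + 68.921)^(1/3) = (857.8789)^(1/3) ≈ 9.5019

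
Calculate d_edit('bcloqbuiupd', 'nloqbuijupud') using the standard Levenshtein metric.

Let D[i][j] be the edit distance between the first i characters of 'bcloqbuiupd' and the first j characters of 'nloqbuijupud', with D[i][0] = i, D[0][j] = j, and D[i][j] = D[i-1][j-1] if the characters match, else 1 + min(D[i-1][j], D[i][j-1], D[i-1][j-1]). Filling the table (rows: prefixes of 'bcloqbuiupd', columns: prefixes of 'nloqbuijupud'):
     ε  n  l  o  q  b  u  i  j  u  p  u  d
  ε  0  1  2  3  4  5  6  7  8  9 10 11 12
  b  1  1  2  3  4  4  5  6  7  8  9 10 11
  c  2  2  2  3  4  5  5  6  7  8  9 10 11
  l  3  3  2  3  4  5  6  6  7  8  9 10 11
  o  4  4  3  2  3  4  5  6  7  8  9 10 11
  q  5  5  4  3  2  3  4  5  6  7  8  9 10
  b  6  6  5  4  3  2  3  4  5  6  7  8  9
  u  7  7  6  5  4  3  2  3  4  5  6  7  8
  i  8  8  7  6  5  4  3  2  3  4  5  6  7
  u  9  9  8  7  6  5  4  3  3  3  4  5  6
  p 10 10  9  8  7  6  5  4  4  4  3  4  5
  d 11 11 10  9  8  7  6  5  5  5  4  4  4
The bottom-right entry gives D[11][12] = 4, so no sequence of fewer than 4 edits works. Backtracking through the table gives one optimal edit sequence (4 edits):
  bcloqbuiupd → cloqbuiupd (del b @1)
  cloqbuiupd → nloqbuiupd (sub c→n @1)
  nloqbuiupd → nloqbuijupd (ins j @8)
  nloqbuijupd → nloqbuijupud (ins u @11)
Edit distance = 4.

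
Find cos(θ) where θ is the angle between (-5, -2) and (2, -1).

With u = (-5, -2), v = (2, -1):
u·v = (-5)·2 + (-2)·(-1) = (-10) + 2 = -8.
|u| = √((-5)² + (-2)²) = √29, |v| = √(2² + (-1)²) = √5, so |u||v| = √(29·5) = √145.
cos θ = (u·v)/(|u||v|) = -8/√145 ≈ -0.6644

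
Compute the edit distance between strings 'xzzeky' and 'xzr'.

Let D[i][j] be the edit distance between the first i characters of 'xzzeky' and the first j characters of 'xzr', with D[i][0] = i, D[0][j] = j, and D[i][j] = D[i-1][j-1] if the characters match, else 1 + min(D[i-1][j], D[i][j-1], D[i-1][j-1]). Filling the table (rows: prefixes of 'xzzeky', columns: prefixes of 'xzr'):
     ε  x  z  r
  ε  0  1  2  3
  x  1  0  1  2
  z  2  1  0  1
  z  3  2  1  1
  e  4  3  2  2
  k  5  4  3  3
  y  6  5  4  4
The bottom-right entry gives D[6][3] = 4, so no sequence of fewer than 4 edits works. Backtracking through the table gives one optimal edit sequence (4 edits):
  xzzeky → xzeky (del z @2)
  xzeky → xzky (del e @3)
  xzky → xzy (del k @3)
  xzy → xzr (sub y→r @3)
Edit distance = 4.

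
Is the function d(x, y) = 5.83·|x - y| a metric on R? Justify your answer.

Yes. Since |x - y| is a metric on R and 5.83 > 0, the positive scalar multiple 5.83·|x - y| is also a metric: scaling by a positive constant preserves non-negativity, identity (d=0 ⟺ |x-y|=0 ⟺ x=y), symmetry, and the triangle inequality.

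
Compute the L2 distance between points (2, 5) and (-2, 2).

(Σ|x_i - y_i|^2)^(1/2) = (|2 - (-2)|^2 + |5 - 2|^2)^(1/2)
= (4^2 + 3^2)^(1/2) = (16 + 9)^(1/2) = (25)^(1/2) = 5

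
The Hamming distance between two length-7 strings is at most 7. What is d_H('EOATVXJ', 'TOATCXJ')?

Differing positions: 1, 5. Hamming distance = 2. The maximum possible Hamming distance for length-7 strings is 7, so d_H/7 = 2/7 ≈ 0.2857.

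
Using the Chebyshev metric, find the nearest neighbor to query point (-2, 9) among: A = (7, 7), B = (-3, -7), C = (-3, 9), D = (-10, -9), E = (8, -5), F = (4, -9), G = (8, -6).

Distances: d(A) = 9, d(B) = 16, d(C) = 1, d(D) = 18, d(E) = 14, d(F) = 18, d(G) = 15. Nearest: C = (-3, 9) with distance 1.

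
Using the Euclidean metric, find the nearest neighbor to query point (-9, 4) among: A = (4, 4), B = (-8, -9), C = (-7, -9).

Distances: d(A) = 13, d(B) ≈ 13.0384, d(C) ≈ 13.1529. Nearest: A = (4, 4) with distance 13.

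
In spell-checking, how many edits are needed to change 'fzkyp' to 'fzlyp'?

Let D[i][j] be the edit distance between the first i characters of 'fzkyp' and the first j characters of 'fzlyp', with D[i][0] = i, D[0][j] = j, and D[i][j] = D[i-1][j-1] if the characters match, else 1 + min(D[i-1][j], D[i][j-1], D[i-1][j-1]). Filling the table (rows: prefixes of 'fzkyp', columns: prefixes of 'fzlyp'):
     ε  f  z  l  y  p
  ε  0  1  2  3  4  5
  f  1  0  1  2  3  4
  z  2  1  0  1  2  3
  k  3  2  1  1  2  3
  y  4  3  2  2  1  2
  p  5  4  3  3  2  1
The bottom-right entry gives D[5][5] = 1, so no sequence of fewer than 1 edit works. Backtracking through the table gives one optimal edit sequence (1 edit):
  fzkyp → fzlyp (sub k→l @3)
Edit distance = 1.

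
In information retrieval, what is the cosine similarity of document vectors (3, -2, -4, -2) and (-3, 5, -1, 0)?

With u = (3, -2, -4, -2), v = (-3, 5, -1, 0):
u·v = 3·(-3) + (-2)·5 + (-4)·(-1) + (-2)·0 = (-9) + (-10) + 4 + 0 = -15.
|u| = √(3² + (-2)² + (-4)² + (-2)²) = √33, |v| = √((-3)² + 5² + (-1)² + 0²) = √35, so |u||v| = √(33·35) = √1155.
cos θ = (u·v)/(|u||v|) = -15/√1155 ≈ -0.4414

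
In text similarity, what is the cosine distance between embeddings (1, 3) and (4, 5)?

With u = (1, 3), v = (4, 5):
u·v = 1·4 + 3·5 = 4 + 15 = 19.
|u| = √(1² + 3²) = √10, |v| = √(4² + 5²) = √41, so |u||v| = √(10·41) = √410.
cos θ = (u·v)/(|u||v|) = 19/√410 ≈ 0.9383
Cosine distance = 1 - cos θ ≈ 1 - 0.9383 = 0.0617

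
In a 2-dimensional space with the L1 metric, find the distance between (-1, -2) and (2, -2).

Σ|x_i - y_i| = |-1 - 2| + |-2 - (-2)| = 3 + 0 = 3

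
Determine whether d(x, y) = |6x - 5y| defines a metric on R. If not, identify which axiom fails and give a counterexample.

No. d fails symmetry: d(7, 2) = |6·7 - 5·2| = |32| = 32, but d(2, 7) = |6·2 - 5·7| = |-23| = 23. Since 32 ≠ 23, d(x,y) ≠ d(y,x) in general.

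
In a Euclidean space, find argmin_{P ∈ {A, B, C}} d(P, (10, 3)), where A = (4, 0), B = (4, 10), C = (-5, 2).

Distances: d(A) ≈ 6.7082, d(B) ≈ 9.2195, d(C) ≈ 15.0333. Nearest: A = (4, 0) with distance 6.7082.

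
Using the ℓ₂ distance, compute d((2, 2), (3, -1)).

(Σ|x_i - y_i|^2)^(1/2) = (|2 - 3|^2 + |2 - (-1)|^2)^(1/2)
= (1^2 + 3^2)^(1/2) = (1 + 9)^(1/2) = (10)^(1/2) ≈ 3.1623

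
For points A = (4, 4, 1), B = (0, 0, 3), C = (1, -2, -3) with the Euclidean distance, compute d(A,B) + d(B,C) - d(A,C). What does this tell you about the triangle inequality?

d(A,B) = √(4² + 4² + 2²) = √36 = 6, d(B,C) = √(1² + 2² + 6²) = √41 ≈ 6.4031, d(A,C) = √(3² + 6² + 4²) = √61 ≈ 7.8102.
d(A,B) + d(B,C) - d(A,C) = 6 + 6.4031 - 7.8102 = 12.4031 - 7.8102 = 4.5929 (to 4 decimal places). This is ≥ 0, so the triangle inequality holds for these points.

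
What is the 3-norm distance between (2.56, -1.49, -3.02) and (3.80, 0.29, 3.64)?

(Σ|x_i - y_i|^3)^(1/3) = (|2.56 - 3.8|^3 + |-1.49 - 0.29|^3 + |-3.02 - 3.64|^3)^(1/3)
= (1.24^3 + 1.78^3 + 6.66^3)^(1/3) ≈ (1.9066 + 5.6398 + 295.4083)^(1/3) = (302.9547)^(1/3) ≈ 6.7162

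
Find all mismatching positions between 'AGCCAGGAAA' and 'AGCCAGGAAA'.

Differing positions: none. Hamming distance = 0.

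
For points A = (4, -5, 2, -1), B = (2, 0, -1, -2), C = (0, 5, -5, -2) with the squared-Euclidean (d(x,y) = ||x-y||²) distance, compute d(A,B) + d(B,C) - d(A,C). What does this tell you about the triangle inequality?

d(A,B) = 2² + 5² + 3² + 1² = 39, d(B,C) = 2² + 5² + 4² + 0² = 45, d(A,C) = 4² + 10² + 7² + 1² = 166.
d(A,B) + d(B,C) - d(A,C) = 39 + 45 - 166 = 84 - 166 = -82. This is < 0, so the triangle inequality FAILS for these points (squared-Euclidean is not a metric).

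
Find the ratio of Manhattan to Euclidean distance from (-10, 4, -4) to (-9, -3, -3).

L1 = |-10 - (-9)| + |4 - (-3)| + |-4 - (-3)| = 1 + 7 + 1 = 9
L2 = √(1² + 7² + 1²) = √51 ≈ 7.1414
L1 ≥ L2 always (equality iff movement is along one axis); L1 > L2 here.
Ratio L1/L2 = 9/√51 ≈ 1.2603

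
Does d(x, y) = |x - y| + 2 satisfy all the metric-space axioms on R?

No. d fails identity of indiscernibles (specifically d(x,x) = 0): d(7, 7) = |7 - 7| + 2 = 0 + 2 = 2 ≠ 0.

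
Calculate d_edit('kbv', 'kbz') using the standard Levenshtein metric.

Let D[i][j] be the edit distance between the first i characters of 'kbv' and the first j characters of 'kbz', with D[i][0] = i, D[0][j] = j, and D[i][j] = D[i-1][j-1] if the characters match, else 1 + min(D[i-1][j], D[i][j-1], D[i-1][j-1]). Filling the table (rows: prefixes of 'kbv', columns: prefixes of 'kbz'):
     ε  k  b  z
  ε  0  1  2  3
  k  1  0  1  2
  b  2  1  0  1
  v  3  2  1  1
The bottom-right entry gives D[3][3] = 1, so no sequence of fewer than 1 edit works. Backtracking through the table gives one optimal edit sequence (1 edit):
  kbv → kbz (sub v→z @3)
Edit distance = 1.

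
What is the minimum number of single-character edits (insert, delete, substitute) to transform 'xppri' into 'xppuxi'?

Let D[i][j] be the edit distance between the first i characters of 'xppri' and the first j characters of 'xppuxi', with D[i][0] = i, D[0][j] = j, and D[i][j] = D[i-1][j-1] if the characters match, else 1 + min(D[i-1][j], D[i][j-1], D[i-1][j-1]). Filling the table (rows: prefixes of 'xppri', columns: prefixes of 'xppuxi'):
     ε  x  p  p  u  x  i
  ε  0  1  2  3  4  5  6
  x  1  0  1  2  3  4  5
  p  2  1  0  1  2  3  4
  p  3  2  1  0  1  2  3
  r  4  3  2  1  1  2  3
  i  5  4  3  2  2  2  2
The bottom-right entry gives D[5][6] = 2, so no sequence of fewer than 2 edits works. Backtracking through the table gives one optimal edit sequence (2 edits):
  xppri → xppuri (ins u @4)
  xppuri → xppuxi (sub r→x @5)
Edit distance = 2.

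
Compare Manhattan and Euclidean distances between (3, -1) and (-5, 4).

L1 = |3 - (-5)| + |-1 - 4| = 8 + 5 = 13
L2 = √(8² + 5²) = √89 ≈ 9.434
L1 ≥ L2 always (equality iff movement is along one axis); L1 > L2 here.
Ratio L1/L2 = 13/√89 ≈ 1.378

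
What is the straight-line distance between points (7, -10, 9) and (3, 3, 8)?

√(Σ(x_i - y_i)²) = √((7 - 3)² + (-10 - 3)² + (9 - 8)²)
= √(4² + (-13)² + 1²) = √(16 + 169 + 1) = √186 ≈ 13.6382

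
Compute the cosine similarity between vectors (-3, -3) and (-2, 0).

With u = (-3, -3), v = (-2, 0):
u·v = (-3)·(-2) + (-3)·0 = 6 + 0 = 6.
|u| = √((-3)² + (-3)²) = √18, |v| = √((-2)² + 0²) = √4, so |u||v| = √(18·4) = √72.
cos θ = (u·v)/(|u||v|) = 6/√72 ≈ 0.7071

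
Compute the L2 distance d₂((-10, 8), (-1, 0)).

√(Σ(x_i - y_i)²) = √((-10 - (-1))² + (8 - 0)²)
= √((-9)² + 8²) = √(81 + 64) = √145 ≈ 12.0416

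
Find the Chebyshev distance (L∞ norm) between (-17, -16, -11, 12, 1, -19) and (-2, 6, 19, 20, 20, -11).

max(|x_i - y_i|) = max(|-17 - (-2)|, |-16 - 6|, |-11 - 19|, |12 - 20|, |1 - 20|, |-19 - (-11)|) = max(15, 22, 30, 8, 19, 8) = 30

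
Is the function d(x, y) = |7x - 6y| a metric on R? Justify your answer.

No. d fails symmetry: d(8, 2) = |7·8 - 6·2| = |44| = 44, but d(2, 8) = |7·2 - 6·8| = |-34| = 34. Since 44 ≠ 34, d(x,y) ≠ d(y,x) in general.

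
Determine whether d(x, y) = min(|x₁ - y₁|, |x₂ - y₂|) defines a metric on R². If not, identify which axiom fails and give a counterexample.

No. d fails identity of indiscernibles: take x = (-1, 0) and y = (-1, 2). Then d(x,y) = min(|-1 - (-1)|, |0 - 2|) = min(0, 2) = 0, yet x ≠ y.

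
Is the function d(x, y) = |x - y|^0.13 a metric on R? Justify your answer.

Yes. With 0 < p = 0.13 ≤ 1, d(x,y) = |x-y|^0.13 is a metric on R. Non-negativity and symmetry are immediate; |x-y|^0.13 = 0 ⟺ |x-y| = 0 ⟺ x = y. For the triangle inequality, the function t ↦ t^0.13 is subadditive on [0,∞) when p ≤ 1, so |x-z|^0.13 ≤ (|x-y| + |y-z|)^0.13 ≤ |x-y|^0.13 + |y-z|^0.13.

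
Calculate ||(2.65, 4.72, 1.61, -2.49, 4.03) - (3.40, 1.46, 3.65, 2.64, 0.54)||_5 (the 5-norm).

(Σ|x_i - y_i|^5)^(1/5) = (|2.65 - 3.4|^5 + |4.72 - 1.46|^5 + |1.61 - 3.65|^5 + |-2.49 - 2.64|^5 + |4.03 - 0.54|^5)^(1/5)
= (0.75^5 + 3.26^5 + 2.04^5 + 5.13^5 + 3.49^5)^(1/5) ≈ (0.2373 + 368.2036 + 35.3306 + 3552.9314 + 517.7584)^(1/5) = (4474.4613)^(1/5) ≈ 5.3722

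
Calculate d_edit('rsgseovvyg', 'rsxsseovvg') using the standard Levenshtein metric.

Let D[i][j] be the edit distance between the first i characters of 'rsgseovvyg' and the first j characters of 'rsxsseovvg', with D[i][0] = i, D[0][j] = j, and D[i][j] = D[i-1][j-1] if the characters match, else 1 + min(D[i-1][j], D[i][j-1], D[i-1][j-1]). Filling the table (rows: prefixes of 'rsgseovvyg', columns: prefixes of 'rsxsseovvg'):
     ε  r  s  x  s  s  e  o  v  v  g
  ε  0  1  2  3  4  5  6  7  8  9 10
  r  1  0  1  2  3  4  5  6  7  8  9
  s  2  1  0  1  2  3  4  5  6  7  8
  g  3  2  1  1  2  3  4  5  6  7  7
  s  4  3  2  2  1  2  3  4  5  6  7
  e  5  4  3  3  2  2  2  3  4  5  6
  o  6  5  4  4  3  3  3  2  3  4  5
  v  7  6  5  5  4  4  4  3  2  3  4
  v  8  7  6  6  5  5  5  4  3  2  3
  y  9  8  7  7  6  6  6  5  4  3  3
  g 10  9  8  8  7  7  7  6  5  4  3
The bottom-right entry gives D[10][10] = 3, so no sequence of fewer than 3 edits works. Backtracking through the table gives one optimal edit sequence (3 edits):
  rsgseovvyg → rsxgseovvyg (ins x @3)
  rsxgseovvyg → rsxsseovvyg (sub g→s @4)
  rsxsseovvyg → rsxsseovvg (del y @10)
Edit distance = 3.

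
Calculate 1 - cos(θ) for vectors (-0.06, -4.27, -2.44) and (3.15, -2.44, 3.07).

With u = (-0.06, -4.27, -2.44), v = (3.15, -2.44, 3.07):
u·v = (-0.06)·3.15 + (-4.27)·(-2.44) + (-2.44)·3.07 = (-0.189) + 10.4188 + (-7.4908) = 2.739.
|u| = √((-0.06)² + (-4.27)² + (-2.44)²) = √(0.0036 + 18.2329 + 5.9536) = √24.1901, |v| = √(3.15² + (-2.44)² + 3.07²) = √(9.9225 + 5.9536 + 9.4249) = √25.301.
cos θ = (u·v)/(|u||v|) = 2.739/(√24.1901·√25.301) ≈ 0.1107
Cosine distance = 1 - cos θ ≈ 1 - 0.1107 = 0.8893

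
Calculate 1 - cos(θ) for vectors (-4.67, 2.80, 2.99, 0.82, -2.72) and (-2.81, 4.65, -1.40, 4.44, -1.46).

With u = (-4.67, 2.80, 2.99, 0.82, -2.72), v = (-2.81, 4.65, -1.40, 4.44, -1.46):
u·v = (-4.67)·(-2.81) + 2.8·4.65 + 2.99·(-1.4) + 0.82·4.44 + (-2.72)·(-1.46) = 13.1227 + 13.02 + (-4.186) + 3.6408 + 3.9712 = 29.5687.
|u| = √((-4.67)² + 2.8² + 2.99² + 0.82² + (-2.72)²) = √(21.8089 + 7.84 + 8.9401 + 0.6724 + 7.3984) = √46.6598, |v| = √((-2.81)² + 4.65² + (-1.4)² + 4.44² + (-1.46)²) = √(7.8961 + 21.6225 + 1.96 + 19.7136 + 2.1316) = √53.3238.
cos θ = (u·v)/(|u||v|) = 29.5687/(√46.6598·√53.3238) ≈ 0.5928
Cosine distance = 1 - cos θ ≈ 1 - 0.5928 = 0.4072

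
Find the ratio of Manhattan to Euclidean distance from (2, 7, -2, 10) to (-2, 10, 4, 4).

L1 = |2 - (-2)| + |7 - 10| + |-2 - 4| + |10 - 4| = 4 + 3 + 6 + 6 = 19
L2 = √(4² + 3² + 6² + 6²) = √97 ≈ 9.8489
L1 ≥ L2 always (equality iff movement is along one axis); L1 > L2 here.
Ratio L1/L2 = 19/√97 ≈ 1.9292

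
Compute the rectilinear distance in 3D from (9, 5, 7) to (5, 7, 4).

Σ|x_i - y_i| = |9 - 5| + |5 - 7| + |7 - 4| = 4 + 2 + 3 = 9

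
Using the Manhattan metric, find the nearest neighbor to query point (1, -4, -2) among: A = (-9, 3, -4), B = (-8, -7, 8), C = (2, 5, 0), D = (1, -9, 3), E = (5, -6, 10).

Distances: d(A) = 19, d(B) = 22, d(C) = 12, d(D) = 10, d(E) = 18. Nearest: D = (1, -9, 3) with distance 10.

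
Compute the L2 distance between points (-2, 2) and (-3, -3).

(Σ|x_i - y_i|^2)^(1/2) = (|-2 - (-3)|^2 + |2 - (-3)|^2)^(1/2)
= (1^2 + 5^2)^(1/2) = (1 + 25)^(1/2) = (26)^(1/2) ≈ 5.099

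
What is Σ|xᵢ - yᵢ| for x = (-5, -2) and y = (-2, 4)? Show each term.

Σ|x_i - y_i| = |-5 - (-2)| + |-2 - 4| = 3 + 6 = 9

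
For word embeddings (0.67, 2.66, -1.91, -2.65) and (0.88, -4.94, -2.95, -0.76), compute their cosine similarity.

With u = (0.67, 2.66, -1.91, -2.65), v = (0.88, -4.94, -2.95, -0.76):
u·v = 0.67·0.88 + 2.66·(-4.94) + (-1.91)·(-2.95) + (-2.65)·(-0.76) = 0.5896 + (-13.1404) + 5.6345 + 2.014 = -4.9023.
|u| = √(0.67² + 2.66² + (-1.91)² + (-2.65)²) = √(0.4489 + 7.0756 + 3.6481 + 7.0225) = √18.1951, |v| = √(0.88² + (-4.94)² + (-2.95)² + (-0.76)²) = √(0.7744 + 24.4036 + 8.7025 + 0.5776) = √34.4581.
cos θ = (u·v)/(|u||v|) = -4.9023/(√18.1951·√34.4581) ≈ -0.1958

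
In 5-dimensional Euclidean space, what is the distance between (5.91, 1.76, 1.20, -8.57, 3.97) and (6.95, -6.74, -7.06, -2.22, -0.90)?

√(Σ(x_i - y_i)²) = √((5.91 - 6.95)² + (1.76 - (-6.74))² + (1.2 - (-7.06))² + (-8.57 - (-2.22))² + (3.97 - (-0.9))²)
= √((-1.04)² + 8.5² + 8.26² + (-6.35)² + 4.87²) = √(1.0816 + 72.25 + 68.2276 + 40.3225 + 23.7169) = √205.5986 ≈ 14.3387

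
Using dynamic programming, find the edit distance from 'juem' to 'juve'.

Let D[i][j] be the edit distance between the first i characters of 'juem' and the first j characters of 'juve', with D[i][0] = i, D[0][j] = j, and D[i][j] = D[i-1][j-1] if the characters match, else 1 + min(D[i-1][j], D[i][j-1], D[i-1][j-1]). Filling the table (rows: prefixes of 'juem', columns: prefixes of 'juve'):
     ε  j  u  v  e
  ε  0  1  2  3  4
  j  1  0  1  2  3
  u  2  1  0  1  2
  e  3  2  1  1  1
  m  4  3  2  2  2
The bottom-right entry gives D[4][4] = 2, so no sequence of fewer than 2 edits works. Backtracking through the table gives one optimal edit sequence (2 edits):
  juem → juvm (sub e→v @3)
  juvm → juve (sub m→e @4)
Edit distance = 2.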